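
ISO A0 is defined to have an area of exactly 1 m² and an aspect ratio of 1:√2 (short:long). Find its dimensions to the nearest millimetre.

Let the short side be w mm. Then the long side is w√2 and w · w√2 = 10⁶ mm².
w² = 10⁶/√2, so w = 1000 / 2^(1/4) ≈ 840.9 mm; long side = 1000 · 2^(1/4) ≈ 1189.2 mm.

841 × 1189 mm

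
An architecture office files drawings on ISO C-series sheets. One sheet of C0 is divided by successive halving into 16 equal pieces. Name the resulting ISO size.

16 = 2^4, so 4 halving steps.
C0 → C1 → … → C4 after 4 steps.

C4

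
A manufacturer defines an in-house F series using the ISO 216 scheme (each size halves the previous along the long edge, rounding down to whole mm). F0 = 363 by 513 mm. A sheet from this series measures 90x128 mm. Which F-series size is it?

F4

F0: 363 × 513 mm
F1: 256 × 363 mm
F2: 181 × 256 mm
F3: 128 × 181 mm
F4: 90 × 128 mm
F5: 64 × 90 mm
→ matches F4.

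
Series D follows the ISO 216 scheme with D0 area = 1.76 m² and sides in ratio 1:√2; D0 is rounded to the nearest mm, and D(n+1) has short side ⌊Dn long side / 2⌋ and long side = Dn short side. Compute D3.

394 × 558 mm

Let D0's short side be w mm. w · w√2 = 1.76 m² = 1,760,000 mm², so w ≈ 1115.6 mm and w√2 ≈ 1577.7 mm → D0 = 1116 × 1578 mm.
D1: ⌊1578/2⌋ × 1116 = 789 × 1116 mm
D2: ⌊1116/2⌋ × 789 = 558 × 789 mm
D3: ⌊789/2⌋ × 558 = 394 × 558 mm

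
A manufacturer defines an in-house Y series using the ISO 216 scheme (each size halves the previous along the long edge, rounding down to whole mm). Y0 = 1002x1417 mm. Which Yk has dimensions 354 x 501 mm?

Y0: 1002 × 1417 mm
Y1: 708 × 1002 mm
Y2: 501 × 708 mm
Y3: 354 × 501 mm
Y4: 250 × 354 mm
→ matches Y3.

Y3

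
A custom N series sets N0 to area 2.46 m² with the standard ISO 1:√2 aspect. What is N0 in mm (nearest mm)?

1319 × 1865 mm

Let the short side be w mm. Then w · w√2 = 2.46 m² = 2,460,000 mm².
w² = 2,460,000/√2, so w ≈ 1318.9 mm; long side = w√2 ≈ 1865.2 mm.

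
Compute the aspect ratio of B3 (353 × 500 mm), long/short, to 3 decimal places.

1.416

500 / 353 = 1.416
ISO 216 targets √2 ≈ 1.414; the +0.002 deviation is from mm rounding.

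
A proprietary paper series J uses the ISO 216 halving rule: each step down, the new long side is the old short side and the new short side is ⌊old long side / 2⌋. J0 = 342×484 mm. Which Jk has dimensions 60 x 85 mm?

J0: 342 × 484 mm
J1: 242 × 342 mm
J2: 171 × 242 mm
J3: 121 × 171 mm
J4: 85 × 121 mm
J5: 60 × 85 mm
J6: 42 × 60 mm
→ matches J5.

J5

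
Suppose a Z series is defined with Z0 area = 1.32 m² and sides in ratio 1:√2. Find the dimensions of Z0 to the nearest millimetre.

966 × 1366 mm

Let the short side be w mm. Then w · w√2 = 1.32 m² = 1,320,000 mm².
w² = 1,320,000/√2, so w ≈ 966.1 mm; long side = w√2 ≈ 1366.3 mm.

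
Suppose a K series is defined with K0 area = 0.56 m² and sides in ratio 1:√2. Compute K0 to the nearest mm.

629 × 890 mm

Let the short side be w mm. Then w · w√2 = 0.56 m² = 560,000 mm².
w² = 560,000/√2, so w ≈ 629.3 mm; long side = w√2 ≈ 889.9 mm.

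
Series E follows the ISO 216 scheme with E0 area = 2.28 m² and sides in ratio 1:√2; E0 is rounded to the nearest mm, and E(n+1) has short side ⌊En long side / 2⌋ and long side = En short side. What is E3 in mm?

Let E0's short side be w mm. w · w√2 = 2.28 m² = 2,280,000 mm², so w ≈ 1269.7 mm and w√2 ≈ 1795.7 mm → E0 = 1270 × 1796 mm.
E1: ⌊1796/2⌋ × 1270 = 898 × 1270 mm
E2: ⌊1270/2⌋ × 898 = 635 × 898 mm
E3: ⌊898/2⌋ × 635 = 449 × 635 mm

449 × 635 mm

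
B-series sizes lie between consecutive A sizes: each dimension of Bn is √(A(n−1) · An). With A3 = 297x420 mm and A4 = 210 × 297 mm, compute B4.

250 × 353 mm

Short side: √(297 · 210) = √62370 ≈ 249.7 → 250 mm
Long side: √(420 · 297) = √124740 ≈ 353.2 → 353 mm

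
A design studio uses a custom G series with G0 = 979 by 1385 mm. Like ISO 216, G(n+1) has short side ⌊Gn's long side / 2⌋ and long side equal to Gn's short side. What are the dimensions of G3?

G1: ⌊1385/2⌋ × 979 = 692 × 979 mm
G2: ⌊979/2⌋ × 692 = 489 × 692 mm
G3: ⌊692/2⌋ × 489 = 346 × 489 mm

346 × 489 mm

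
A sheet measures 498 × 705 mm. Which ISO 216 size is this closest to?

Aspect ratio 705/498 ≈ 1.416 — close to the ISO √2 ≈ 1.414.
In the B-series (B0 = 1000 × 1414 mm): B2 = 500 × 707 mm.
Off by 4 mm total — nearest standard size.

B2 (500 × 707 mm)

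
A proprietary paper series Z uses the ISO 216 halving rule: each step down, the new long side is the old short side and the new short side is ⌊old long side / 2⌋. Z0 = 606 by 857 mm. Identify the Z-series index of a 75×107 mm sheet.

Z6

Z0: 606 × 857 mm
Z1: 428 × 606 mm
Z2: 303 × 428 mm
Z3: 214 × 303 mm
Z4: 151 × 214 mm
Z5: 107 × 151 mm
Z6: 75 × 107 mm
Z7: 53 × 75 mm
→ matches Z6.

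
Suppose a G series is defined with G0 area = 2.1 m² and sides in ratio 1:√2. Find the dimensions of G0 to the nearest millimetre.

1219 × 1723 mm

Let the short side be w mm. Then w · w√2 = 2.1 m² = 2,100,000 mm².
w² = 2,100,000/√2, so w ≈ 1218.6 mm; long side = w√2 ≈ 1723.3 mm.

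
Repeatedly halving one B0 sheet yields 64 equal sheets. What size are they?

B6

64 = 2^6, so 6 halving steps.
B0 → B1 → … → B6 after 6 steps.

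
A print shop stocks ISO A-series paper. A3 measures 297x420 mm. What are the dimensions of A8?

A4: ⌊420/2⌋ × 297 = 210 × 297 mm
A5: ⌊297/2⌋ × 210 = 148 × 210 mm
A6: ⌊210/2⌋ × 148 = 105 × 148 mm
A7: ⌊148/2⌋ × 105 = 74 × 105 mm
A8: ⌊105/2⌋ × 74 = 52 × 74 mm

52 × 74 mm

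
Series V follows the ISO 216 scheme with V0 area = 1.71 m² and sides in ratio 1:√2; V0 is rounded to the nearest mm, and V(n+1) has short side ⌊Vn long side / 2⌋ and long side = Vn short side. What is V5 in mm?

Let V0's short side be w mm. w · w√2 = 1.71 m² = 1,710,000 mm², so w ≈ 1099.6 mm and w√2 ≈ 1555.1 mm → V0 = 1100 × 1555 mm.
V1: ⌊1555/2⌋ × 1100 = 777 × 1100 mm
V2: ⌊1100/2⌋ × 777 = 550 × 777 mm
V3: ⌊777/2⌋ × 550 = 388 × 550 mm
V4: ⌊550/2⌋ × 388 = 275 × 388 mm
V5: ⌊388/2⌋ × 275 = 194 × 275 mm

194 × 275 mm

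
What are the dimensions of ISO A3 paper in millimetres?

A0 = 841 × 1189 mm (A0 has area 1 m², aspect 1:√2).
A1: ⌊1189/2⌋ × 841 = 594 × 841 mm
A2: ⌊841/2⌋ × 594 = 420 × 594 mm
A3: ⌊594/2⌋ × 420 = 297 × 420 mm

297 × 420 mm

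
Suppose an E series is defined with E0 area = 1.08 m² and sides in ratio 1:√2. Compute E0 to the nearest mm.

874 × 1236 mm

Let the short side be w mm. Then w · w√2 = 1.08 m² = 1,080,000 mm².
w² = 1,080,000/√2, so w ≈ 873.9 mm; long side = w√2 ≈ 1235.9 mm.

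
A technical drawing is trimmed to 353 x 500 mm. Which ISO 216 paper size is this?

B3 (353 × 500 mm)

Aspect ratio 500/353 ≈ 1.416 — close to the ISO √2 ≈ 1.414.
In the B-series (B0 = 1000 × 1414 mm): B3 = 353 × 500 mm.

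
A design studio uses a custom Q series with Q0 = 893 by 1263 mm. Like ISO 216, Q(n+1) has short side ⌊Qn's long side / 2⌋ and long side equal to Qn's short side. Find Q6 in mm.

Q1: ⌊1263/2⌋ × 893 = 631 × 893 mm
Q2: ⌊893/2⌋ × 631 = 446 × 631 mm
Q3: ⌊631/2⌋ × 446 = 315 × 446 mm
Q4: ⌊446/2⌋ × 315 = 223 × 315 mm
Q5: ⌊315/2⌋ × 223 = 157 × 223 mm
Q6: ⌊223/2⌋ × 157 = 111 × 157 mm

111 × 157 mm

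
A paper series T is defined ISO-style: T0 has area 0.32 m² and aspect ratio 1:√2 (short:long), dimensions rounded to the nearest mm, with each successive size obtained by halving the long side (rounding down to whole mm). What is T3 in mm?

Let T0's short side be w mm. w · w√2 = 0.32 m² = 320,000 mm², so w ≈ 475.7 mm and w√2 ≈ 672.7 mm → T0 = 476 × 673 mm.
T1: ⌊673/2⌋ × 476 = 336 × 476 mm
T2: ⌊476/2⌋ × 336 = 238 × 336 mm
T3: ⌊336/2⌋ × 238 = 168 × 238 mm

168 × 238 mm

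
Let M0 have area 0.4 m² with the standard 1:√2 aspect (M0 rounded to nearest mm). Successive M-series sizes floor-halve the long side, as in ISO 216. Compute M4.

133 × 188 mm

Let M0's short side be w mm. w · w√2 = 0.4 m² = 400,000 mm², so w ≈ 531.8 mm and w√2 ≈ 752.1 mm → M0 = 532 × 752 mm.
M1: ⌊752/2⌋ × 532 = 376 × 532 mm
M2: ⌊532/2⌋ × 376 = 266 × 376 mm
M3: ⌊376/2⌋ × 266 = 188 × 266 mm
M4: ⌊266/2⌋ × 188 = 133 × 188 mm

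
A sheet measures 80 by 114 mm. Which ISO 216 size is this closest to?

Aspect ratio 114/80 ≈ 1.425 — close to the ISO √2 ≈ 1.414.
In the C-series (envelope sizes, between A and B): C7 = 81 × 114 mm.
Off by 1 mm total — nearest standard size.

C7 (81 × 114 mm)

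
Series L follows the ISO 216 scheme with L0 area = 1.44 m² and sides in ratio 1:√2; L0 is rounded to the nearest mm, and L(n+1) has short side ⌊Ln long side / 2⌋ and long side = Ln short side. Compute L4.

Let L0's short side be w mm. w · w√2 = 1.44 m² = 1,440,000 mm², so w ≈ 1009.1 mm and w√2 ≈ 1427.0 mm → L0 = 1009 × 1427 mm.
L1: ⌊1427/2⌋ × 1009 = 713 × 1009 mm
L2: ⌊1009/2⌋ × 713 = 504 × 713 mm
L3: ⌊713/2⌋ × 504 = 356 × 504 mm
L4: ⌊504/2⌋ × 356 = 252 × 356 mm

252 × 356 mm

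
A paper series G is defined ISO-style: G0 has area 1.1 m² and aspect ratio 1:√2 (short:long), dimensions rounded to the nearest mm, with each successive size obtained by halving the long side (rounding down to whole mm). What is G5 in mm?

Let G0's short side be w mm. w · w√2 = 1.1 m² = 1,100,000 mm², so w ≈ 881.9 mm and w√2 ≈ 1247.3 mm → G0 = 882 × 1247 mm.
G1: ⌊1247/2⌋ × 882 = 623 × 882 mm
G2: ⌊882/2⌋ × 623 = 441 × 623 mm
G3: ⌊623/2⌋ × 441 = 311 × 441 mm
G4: ⌊441/2⌋ × 311 = 220 × 311 mm
G5: ⌊311/2⌋ × 220 = 155 × 220 mm

155 × 220 mm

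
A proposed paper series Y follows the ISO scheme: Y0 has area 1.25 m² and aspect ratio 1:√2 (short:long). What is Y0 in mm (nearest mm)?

940 × 1330 mm

Let the short side be w mm. Then w · w√2 = 1.25 m² = 1,250,000 mm².
w² = 1,250,000/√2, so w ≈ 940.2 mm; long side = w√2 ≈ 1329.6 mm.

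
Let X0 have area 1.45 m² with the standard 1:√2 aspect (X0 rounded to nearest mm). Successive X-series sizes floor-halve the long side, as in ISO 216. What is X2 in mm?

Let X0's short side be w mm. w · w√2 = 1.45 m² = 1,450,000 mm², so w ≈ 1012.6 mm and w√2 ≈ 1432.0 mm → X0 = 1013 × 1432 mm.
X1: ⌊1432/2⌋ × 1013 = 716 × 1013 mm
X2: ⌊1013/2⌋ × 716 = 506 × 716 mm

506 × 716 mm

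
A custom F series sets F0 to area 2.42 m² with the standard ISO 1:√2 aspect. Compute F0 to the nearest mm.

1308 × 1850 mm

Let the short side be w mm. Then w · w√2 = 2.42 m² = 2,420,000 mm².
w² = 2,420,000/√2, so w ≈ 1308.1 mm; long side = w√2 ≈ 1850.0 mm.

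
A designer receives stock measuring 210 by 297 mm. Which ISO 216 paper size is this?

A4 (210 × 297 mm)

Aspect ratio 297/210 ≈ 1.414 — close to the ISO √2 ≈ 1.414.
In the A-series (A0 area = 1 m²): A4 = 210 × 297 mm.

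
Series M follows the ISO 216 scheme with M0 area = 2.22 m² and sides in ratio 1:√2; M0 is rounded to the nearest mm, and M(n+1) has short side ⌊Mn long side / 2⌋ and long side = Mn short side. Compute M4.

313 × 443 mm

Let M0's short side be w mm. w · w√2 = 2.22 m² = 2,220,000 mm², so w ≈ 1252.9 mm and w√2 ≈ 1771.9 mm → M0 = 1253 × 1772 mm.
M1: ⌊1772/2⌋ × 1253 = 886 × 1253 mm
M2: ⌊1253/2⌋ × 886 = 626 × 886 mm
M3: ⌊886/2⌋ × 626 = 443 × 626 mm
M4: ⌊626/2⌋ × 443 = 313 × 443 mm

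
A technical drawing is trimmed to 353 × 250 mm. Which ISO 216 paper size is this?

Aspect ratio 353/250 ≈ 1.412 — close to the ISO √2 ≈ 1.414.
In the B-series (B0 = 1000 × 1414 mm): B4 = 250 × 353 mm.

B4 (250 × 353 mm)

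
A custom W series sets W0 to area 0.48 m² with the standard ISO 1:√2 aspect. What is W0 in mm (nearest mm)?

583 × 824 mm

Let the short side be w mm. Then w · w√2 = 0.48 m² = 480,000 mm².
w² = 480,000/√2, so w ≈ 582.6 mm; long side = w√2 ≈ 823.9 mm.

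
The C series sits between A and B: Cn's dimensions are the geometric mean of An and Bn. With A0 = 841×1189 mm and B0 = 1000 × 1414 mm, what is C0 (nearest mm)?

Short side: √(841 · 1000) = √841000 ≈ 917.1 → 917 mm
Long side: √(1189 · 1414) = √1681246 ≈ 1296.6 → 1297 mm

917 × 1297 mm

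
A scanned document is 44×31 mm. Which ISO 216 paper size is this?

B10 (31 × 44 mm)

Aspect ratio 44/31 ≈ 1.419 — close to the ISO √2 ≈ 1.414.
In the B-series (B0 = 1000 × 1414 mm): B10 = 31 × 44 mm.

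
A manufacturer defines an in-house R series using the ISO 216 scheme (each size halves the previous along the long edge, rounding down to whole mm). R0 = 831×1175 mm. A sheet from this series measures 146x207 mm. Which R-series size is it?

R0: 831 × 1175 mm
R1: 587 × 831 mm
R2: 415 × 587 mm
R3: 293 × 415 mm
R4: 207 × 293 mm
R5: 146 × 207 mm
R6: 103 × 146 mm
→ matches R5.

R5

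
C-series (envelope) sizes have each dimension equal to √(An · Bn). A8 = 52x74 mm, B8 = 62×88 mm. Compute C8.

57 × 81 mm

Short side: √(52 · 62) = √3224 ≈ 56.8 → 57 mm
Long side: √(74 · 88) = √6512 ≈ 80.7 → 81 mm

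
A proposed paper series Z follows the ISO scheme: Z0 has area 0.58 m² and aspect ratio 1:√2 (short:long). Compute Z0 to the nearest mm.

640 × 906 mm

Let the short side be w mm. Then w · w√2 = 0.58 m² = 580,000 mm².
w² = 580,000/√2, so w ≈ 640.4 mm; long side = w√2 ≈ 905.7 mm.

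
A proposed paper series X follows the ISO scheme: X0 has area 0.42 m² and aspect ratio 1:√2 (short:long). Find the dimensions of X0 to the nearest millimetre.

Let the short side be w mm. Then w · w√2 = 0.42 m² = 420,000 mm².
w² = 420,000/√2, so w ≈ 545.0 mm; long side = w√2 ≈ 770.7 mm.

545 × 771 mm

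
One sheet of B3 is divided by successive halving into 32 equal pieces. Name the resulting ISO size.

32 = 2^5, so 5 halving steps.
B3 → B4 → … → B8 after 5 steps.

B8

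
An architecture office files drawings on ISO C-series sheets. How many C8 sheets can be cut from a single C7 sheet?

Each ISO step halves the sheet: 1 × C7 → 2 × C8
From C7 to C8 is 1 halving step: 2^1 = 2.

2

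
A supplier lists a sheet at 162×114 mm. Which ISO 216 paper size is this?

C6 (114 × 162 mm)

Aspect ratio 162/114 ≈ 1.421 — close to the ISO √2 ≈ 1.414.
In the C-series (envelope sizes, between A and B): C6 = 114 × 162 mm.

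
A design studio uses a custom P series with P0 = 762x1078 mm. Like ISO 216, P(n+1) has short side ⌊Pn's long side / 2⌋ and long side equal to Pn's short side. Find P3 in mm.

P1: ⌊1078/2⌋ × 762 = 539 × 762 mm
P2: ⌊762/2⌋ × 539 = 381 × 539 mm
P3: ⌊539/2⌋ × 381 = 269 × 381 mm

269 × 381 mm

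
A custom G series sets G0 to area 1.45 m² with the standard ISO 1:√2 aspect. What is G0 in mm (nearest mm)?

1013 × 1432 mm

Let the short side be w mm. Then w · w√2 = 1.45 m² = 1,450,000 mm².
w² = 1,450,000/√2, so w ≈ 1012.6 mm; long side = w√2 ≈ 1432.0 mm.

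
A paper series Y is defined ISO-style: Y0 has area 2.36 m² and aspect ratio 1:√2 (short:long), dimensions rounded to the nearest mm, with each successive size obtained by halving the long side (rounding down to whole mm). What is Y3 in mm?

Let Y0's short side be w mm. w · w√2 = 2.36 m² = 2,360,000 mm², so w ≈ 1291.8 mm and w√2 ≈ 1826.9 mm → Y0 = 1292 × 1827 mm.
Y1: ⌊1827/2⌋ × 1292 = 913 × 1292 mm
Y2: ⌊1292/2⌋ × 913 = 646 × 913 mm
Y3: ⌊913/2⌋ × 646 = 456 × 646 mm

456 × 646 mm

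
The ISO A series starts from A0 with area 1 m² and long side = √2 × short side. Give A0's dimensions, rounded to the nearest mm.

841 × 1189 mm

Let the short side be w mm. Then the long side is w√2 and w · w√2 = 10⁶ mm².
w² = 10⁶/√2, so w = 1000 / 2^(1/4) ≈ 840.9 mm; long side = 1000 · 2^(1/4) ≈ 1189.2 mm.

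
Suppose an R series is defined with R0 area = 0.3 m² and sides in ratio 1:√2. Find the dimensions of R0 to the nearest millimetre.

Let the short side be w mm. Then w · w√2 = 0.3 m² = 300,000 mm².
w² = 300,000/√2, so w ≈ 460.6 mm; long side = w√2 ≈ 651.4 mm.

461 × 651 mm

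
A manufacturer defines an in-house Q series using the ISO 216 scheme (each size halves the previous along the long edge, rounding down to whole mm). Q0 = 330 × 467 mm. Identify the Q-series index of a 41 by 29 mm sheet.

Q7

Q0: 330 × 467 mm
Q1: 233 × 330 mm
Q2: 165 × 233 mm
Q3: 116 × 165 mm
Q4: 82 × 116 mm
Q5: 58 × 82 mm
Q6: 41 × 58 mm
Q7: 29 × 41 mm
Q8: 20 × 29 mm
→ matches Q7.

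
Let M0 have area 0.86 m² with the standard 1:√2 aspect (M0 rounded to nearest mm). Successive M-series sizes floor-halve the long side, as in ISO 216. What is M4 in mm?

195 × 275 mm

Let M0's short side be w mm. w · w√2 = 0.86 m² = 860,000 mm², so w ≈ 779.8 mm and w√2 ≈ 1102.8 mm → M0 = 780 × 1103 mm.
M1: ⌊1103/2⌋ × 780 = 551 × 780 mm
M2: ⌊780/2⌋ × 551 = 390 × 551 mm
M3: ⌊551/2⌋ × 390 = 275 × 390 mm
M4: ⌊390/2⌋ × 275 = 195 × 275 mm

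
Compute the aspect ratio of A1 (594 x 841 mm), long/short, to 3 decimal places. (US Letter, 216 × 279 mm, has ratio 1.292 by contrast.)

1.416

841 / 594 = 1.416
ISO 216 targets √2 ≈ 1.414; the +0.002 deviation is from mm rounding.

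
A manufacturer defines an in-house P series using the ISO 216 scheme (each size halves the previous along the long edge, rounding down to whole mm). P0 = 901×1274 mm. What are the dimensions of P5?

P1: ⌊1274/2⌋ × 901 = 637 × 901 mm
P2: ⌊901/2⌋ × 637 = 450 × 637 mm
P3: ⌊637/2⌋ × 450 = 318 × 450 mm
P4: ⌊450/2⌋ × 318 = 225 × 318 mm
P5: ⌊318/2⌋ × 225 = 159 × 225 mm

159 × 225 mm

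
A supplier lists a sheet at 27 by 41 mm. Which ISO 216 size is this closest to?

C10 (28 × 40 mm)

Aspect ratio 41/27 ≈ 1.519 (ISO target is √2 ≈ 1.414).
In the C-series (envelope sizes, between A and B): C10 = 28 × 40 mm.
Off by 2 mm total — nearest standard size.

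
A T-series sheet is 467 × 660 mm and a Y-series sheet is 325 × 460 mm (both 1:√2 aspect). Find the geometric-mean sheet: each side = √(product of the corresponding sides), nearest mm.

390 × 551 mm

Short side: √(467 · 325) = √151775 ≈ 389.6 → 390 mm
Long side: √(660 · 460) = √303600 ≈ 551.0 → 551 mm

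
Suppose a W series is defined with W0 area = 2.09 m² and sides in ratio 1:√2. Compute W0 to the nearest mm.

1216 × 1719 mm

Let the short side be w mm. Then w · w√2 = 2.09 m² = 2,090,000 mm².
w² = 2,090,000/√2, so w ≈ 1215.7 mm; long side = w√2 ≈ 1719.2 mm.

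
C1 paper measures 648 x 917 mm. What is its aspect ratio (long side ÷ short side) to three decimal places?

917 / 648 = 1.415
Matches √2 ≈ 1.414 — the ISO 216 defining ratio.

1.415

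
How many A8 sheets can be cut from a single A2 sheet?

Each ISO step halves the sheet: 1 × A2 → 2 × A3 → 4 × A4 → 8 × A5 → …
From A2 to A8 is 6 halving steps: 2^6 = 64.

64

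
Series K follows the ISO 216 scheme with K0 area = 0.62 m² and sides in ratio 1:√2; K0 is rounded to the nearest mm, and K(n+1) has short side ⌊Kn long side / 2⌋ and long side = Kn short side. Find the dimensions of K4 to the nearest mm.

Let K0's short side be w mm. w · w√2 = 0.62 m² = 620,000 mm², so w ≈ 662.1 mm and w√2 ≈ 936.4 mm → K0 = 662 × 936 mm.
K1: ⌊936/2⌋ × 662 = 468 × 662 mm
K2: ⌊662/2⌋ × 468 = 331 × 468 mm
K3: ⌊468/2⌋ × 331 = 234 × 331 mm
K4: ⌊331/2⌋ × 234 = 165 × 234 mm

165 × 234 mm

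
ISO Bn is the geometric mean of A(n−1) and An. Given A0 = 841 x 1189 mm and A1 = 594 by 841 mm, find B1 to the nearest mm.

Short side: √(841 · 594) = √499554 ≈ 706.8 → 707 mm
Long side: √(1189 · 841) = √999949 ≈ 1000.0 → 1000 mm

707 × 1000 mm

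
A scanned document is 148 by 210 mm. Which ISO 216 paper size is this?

A5 (148 × 210 mm)

Aspect ratio 210/148 ≈ 1.419 — close to the ISO √2 ≈ 1.414.
In the A-series (A0 area = 1 m²): A5 = 148 × 210 mm.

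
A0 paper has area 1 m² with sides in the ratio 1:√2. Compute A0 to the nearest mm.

841 × 1189 mm

Let the short side be w mm. Then the long side is w√2 and w · w√2 = 10⁶ mm².
w² = 10⁶/√2, so w = 1000 / 2^(1/4) ≈ 840.9 mm; long side = 1000 · 2^(1/4) ≈ 1189.2 mm.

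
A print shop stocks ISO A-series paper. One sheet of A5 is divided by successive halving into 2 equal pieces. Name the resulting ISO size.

A6

2 = 2^1, so 1 halving step.
A5 → A6 → … → A6 after 1 step.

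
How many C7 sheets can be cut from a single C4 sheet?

8

Each ISO step halves the sheet: 1 × C4 → 2 × C5 → 4 × C6 → 8 × C7
From C4 to C7 is 3 halving steps: 2^3 = 8.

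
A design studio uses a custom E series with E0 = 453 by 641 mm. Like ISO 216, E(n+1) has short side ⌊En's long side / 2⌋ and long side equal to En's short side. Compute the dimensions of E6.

E1: ⌊641/2⌋ × 453 = 320 × 453 mm
E2: ⌊453/2⌋ × 320 = 226 × 320 mm
E3: ⌊320/2⌋ × 226 = 160 × 226 mm
E4: ⌊226/2⌋ × 160 = 113 × 160 mm
E5: ⌊160/2⌋ × 113 = 80 × 113 mm
E6: ⌊113/2⌋ × 80 = 56 × 80 mm

56 × 80 mm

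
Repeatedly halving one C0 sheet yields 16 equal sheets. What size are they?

C4

16 = 2^4, so 4 halving steps.
C0 → C1 → … → C4 after 4 steps.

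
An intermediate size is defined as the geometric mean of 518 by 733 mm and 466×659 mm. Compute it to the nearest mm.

491 × 695 mm

Short side: √(518 · 466) = √241388 ≈ 491.3 → 491 mm
Long side: √(733 · 659) = √483047 ≈ 695.0 → 695 mm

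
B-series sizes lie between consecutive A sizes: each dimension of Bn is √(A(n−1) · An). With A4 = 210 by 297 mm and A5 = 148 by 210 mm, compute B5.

Short side: √(210 · 148) = √31080 ≈ 176.3 → 176 mm
Long side: √(297 · 210) = √62370 ≈ 249.7 → 250 mm

176 × 250 mm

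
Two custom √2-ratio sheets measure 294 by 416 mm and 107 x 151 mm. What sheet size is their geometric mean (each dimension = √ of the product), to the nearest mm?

Short side: √(294 · 107) = √31458 ≈ 177.4 → 177 mm
Long side: √(416 · 151) = √62816 ≈ 250.6 → 251 mm

177 × 251 mm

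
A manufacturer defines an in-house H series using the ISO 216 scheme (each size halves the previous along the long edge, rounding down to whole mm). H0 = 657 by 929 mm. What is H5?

H1: ⌊929/2⌋ × 657 = 464 × 657 mm
H2: ⌊657/2⌋ × 464 = 328 × 464 mm
H3: ⌊464/2⌋ × 328 = 232 × 328 mm
H4: ⌊328/2⌋ × 232 = 164 × 232 mm
H5: ⌊232/2⌋ × 164 = 116 × 164 mm

116 × 164 mm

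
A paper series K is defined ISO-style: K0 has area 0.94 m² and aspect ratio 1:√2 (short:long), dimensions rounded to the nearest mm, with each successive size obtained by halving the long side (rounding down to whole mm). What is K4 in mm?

203 × 288 mm

Let K0's short side be w mm. w · w√2 = 0.94 m² = 940,000 mm², so w ≈ 815.3 mm and w√2 ≈ 1153.0 mm → K0 = 815 × 1153 mm.
K1: ⌊1153/2⌋ × 815 = 576 × 815 mm
K2: ⌊815/2⌋ × 576 = 407 × 576 mm
K3: ⌊576/2⌋ × 407 = 288 × 407 mm
K4: ⌊407/2⌋ × 288 = 203 × 288 mm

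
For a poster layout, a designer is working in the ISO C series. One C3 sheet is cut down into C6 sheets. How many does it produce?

8

Each ISO step halves the sheet: 1 × C3 → 2 × C4 → 4 × C5 → 8 × C6
From C3 to C6 is 3 halving steps: 2^3 = 8.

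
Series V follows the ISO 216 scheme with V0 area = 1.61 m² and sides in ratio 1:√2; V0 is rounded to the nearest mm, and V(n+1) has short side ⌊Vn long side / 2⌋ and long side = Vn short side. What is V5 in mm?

Let V0's short side be w mm. w · w√2 = 1.61 m² = 1,610,000 mm², so w ≈ 1067.0 mm and w√2 ≈ 1508.9 mm → V0 = 1067 × 1509 mm.
V1: ⌊1509/2⌋ × 1067 = 754 × 1067 mm
V2: ⌊1067/2⌋ × 754 = 533 × 754 mm
V3: ⌊754/2⌋ × 533 = 377 × 533 mm
V4: ⌊533/2⌋ × 377 = 266 × 377 mm
V5: ⌊377/2⌋ × 266 = 188 × 266 mm

188 × 266 mm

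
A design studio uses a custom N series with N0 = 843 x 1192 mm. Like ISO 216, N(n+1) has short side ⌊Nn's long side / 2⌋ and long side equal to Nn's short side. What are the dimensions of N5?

149 × 210 mm

N1: ⌊1192/2⌋ × 843 = 596 × 843 mm
N2: ⌊843/2⌋ × 596 = 421 × 596 mm
N3: ⌊596/2⌋ × 421 = 298 × 421 mm
N4: ⌊421/2⌋ × 298 = 210 × 298 mm
N5: ⌊298/2⌋ × 210 = 149 × 210 mm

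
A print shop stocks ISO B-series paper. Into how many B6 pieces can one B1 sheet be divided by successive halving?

32

Each ISO step halves the sheet: 1 × B1 → 2 × B2 → 4 × B3 → 8 × B4 → …
From B1 to B6 is 5 halving steps: 2^5 = 32.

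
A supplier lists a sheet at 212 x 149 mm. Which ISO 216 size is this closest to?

A5 (148 × 210 mm)

Aspect ratio 212/149 ≈ 1.423 — close to the ISO √2 ≈ 1.414.
In the A-series (A0 area = 1 m²): A5 = 148 × 210 mm.
Off by 3 mm total — nearest standard size.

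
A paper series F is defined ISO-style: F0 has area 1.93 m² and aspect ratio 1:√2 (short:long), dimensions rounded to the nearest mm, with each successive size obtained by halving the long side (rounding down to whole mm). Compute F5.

206 × 292 mm

Let F0's short side be w mm. w · w√2 = 1.93 m² = 1,930,000 mm², so w ≈ 1168.2 mm and w√2 ≈ 1652.1 mm → F0 = 1168 × 1652 mm.
F1: ⌊1652/2⌋ × 1168 = 826 × 1168 mm
F2: ⌊1168/2⌋ × 826 = 584 × 826 mm
F3: ⌊826/2⌋ × 584 = 413 × 584 mm
F4: ⌊584/2⌋ × 413 = 292 × 413 mm
F5: ⌊413/2⌋ × 292 = 206 × 292 mm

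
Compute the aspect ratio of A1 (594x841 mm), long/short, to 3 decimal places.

841 / 594 = 1.416
ISO 216 targets √2 ≈ 1.414; the +0.002 deviation is from mm rounding.

1.416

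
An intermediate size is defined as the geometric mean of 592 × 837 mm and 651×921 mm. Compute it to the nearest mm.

Short side: √(592 · 651) = √385392 ≈ 620.8 → 621 mm
Long side: √(837 · 921) = √770877 ≈ 878.0 → 878 mm

621 × 878 mm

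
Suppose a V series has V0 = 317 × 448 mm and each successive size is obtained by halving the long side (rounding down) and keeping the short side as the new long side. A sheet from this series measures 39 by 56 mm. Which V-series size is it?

V6

V0: 317 × 448 mm
V1: 224 × 317 mm
V2: 158 × 224 mm
V3: 112 × 158 mm
V4: 79 × 112 mm
V5: 56 × 79 mm
V6: 39 × 56 mm
V7: 28 × 39 mm
→ matches V6.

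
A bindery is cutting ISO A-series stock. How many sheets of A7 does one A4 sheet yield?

8

A4 = 210 × 297 mm; A7 = 74 × 105 mm.
Each halving step doubles the count; 3 steps from A4 to A7.
2^3 = 8.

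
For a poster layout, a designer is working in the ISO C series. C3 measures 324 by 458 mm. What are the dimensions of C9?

C4: ⌊458/2⌋ × 324 = 229 × 324 mm
C5: ⌊324/2⌋ × 229 = 162 × 229 mm
C6: ⌊229/2⌋ × 162 = 114 × 162 mm
C7: ⌊162/2⌋ × 114 = 81 × 114 mm
C8: ⌊114/2⌋ × 81 = 57 × 81 mm
C9: ⌊81/2⌋ × 57 = 40 × 57 mm

40 × 57 mm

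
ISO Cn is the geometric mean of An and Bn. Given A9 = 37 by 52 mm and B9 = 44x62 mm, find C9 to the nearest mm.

Short side: √(37 · 44) = √1628 ≈ 40.3 → 40 mm
Long side: √(52 · 62) = √3224 ≈ 56.8 → 57 mm

40 × 57 mm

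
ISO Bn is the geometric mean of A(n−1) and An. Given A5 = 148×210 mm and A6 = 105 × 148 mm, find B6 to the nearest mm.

Short side: √(148 · 105) = √15540 ≈ 124.7 → 125 mm
Long side: √(210 · 148) = √31080 ≈ 176.3 → 176 mm

125 × 176 mm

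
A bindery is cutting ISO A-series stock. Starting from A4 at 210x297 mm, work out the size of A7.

74 × 105 mm

A5: ⌊297/2⌋ × 210 = 148 × 210 mm
A6: ⌊210/2⌋ × 148 = 105 × 148 mm
A7: ⌊148/2⌋ × 105 = 74 × 105 mm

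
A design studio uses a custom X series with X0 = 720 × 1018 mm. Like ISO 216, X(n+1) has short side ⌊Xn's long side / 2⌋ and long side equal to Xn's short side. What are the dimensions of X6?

X1: ⌊1018/2⌋ × 720 = 509 × 720 mm
X2: ⌊720/2⌋ × 509 = 360 × 509 mm
X3: ⌊509/2⌋ × 360 = 254 × 360 mm
X4: ⌊360/2⌋ × 254 = 180 × 254 mm
X5: ⌊254/2⌋ × 180 = 127 × 180 mm
X6: ⌊180/2⌋ × 127 = 90 × 127 mm

90 × 127 mm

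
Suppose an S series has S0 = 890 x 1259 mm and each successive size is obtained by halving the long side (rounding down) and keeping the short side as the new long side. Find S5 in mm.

157 × 222 mm

S1 = 629 × 890 mm (from S0 by 1 halving).
S2: ⌊890/2⌋ × 629 = 445 × 629 mm
S3: ⌊629/2⌋ × 445 = 314 × 445 mm
S4: ⌊445/2⌋ × 314 = 222 × 314 mm
S5: ⌊314/2⌋ × 222 = 157 × 222 mm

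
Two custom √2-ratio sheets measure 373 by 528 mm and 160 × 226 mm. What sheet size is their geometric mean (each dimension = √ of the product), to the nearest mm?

244 × 345 mm

Short side: √(373 · 160) = √59680 ≈ 244.3 → 244 mm
Long side: √(528 · 226) = √119328 ≈ 345.4 → 345 mm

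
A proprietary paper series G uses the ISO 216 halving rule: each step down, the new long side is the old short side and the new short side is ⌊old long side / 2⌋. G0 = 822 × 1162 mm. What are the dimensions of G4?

G1 = 581 × 822 mm (from G0 by 1 halving).
G2: ⌊822/2⌋ × 581 = 411 × 581 mm
G3: ⌊581/2⌋ × 411 = 290 × 411 mm
G4: ⌊411/2⌋ × 290 = 205 × 290 mm

205 × 290 mm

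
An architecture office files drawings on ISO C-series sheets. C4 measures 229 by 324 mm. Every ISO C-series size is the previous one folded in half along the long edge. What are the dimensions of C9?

C5: ⌊324/2⌋ × 229 = 162 × 229 mm
C6: ⌊229/2⌋ × 162 = 114 × 162 mm
C7: ⌊162/2⌋ × 114 = 81 × 114 mm
C8: ⌊114/2⌋ × 81 = 57 × 81 mm
C9: ⌊81/2⌋ × 57 = 40 × 57 mm

40 × 57 mm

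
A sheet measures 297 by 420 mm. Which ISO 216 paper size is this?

A3 (297 × 420 mm)

Aspect ratio 420/297 ≈ 1.414 — close to the ISO √2 ≈ 1.414.
In the A-series (A0 area = 1 m²): A3 = 297 × 420 mm.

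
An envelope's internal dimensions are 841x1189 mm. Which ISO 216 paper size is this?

Aspect ratio 1189/841 ≈ 1.414 — close to the ISO √2 ≈ 1.414.
In the A-series (A0 area = 1 m²): A0 = 841 × 1189 mm.

A0 (841 × 1189 mm)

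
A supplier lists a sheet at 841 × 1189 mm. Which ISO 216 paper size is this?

A0 (841 × 1189 mm)

Aspect ratio 1189/841 ≈ 1.414 — close to the ISO √2 ≈ 1.414.
In the A-series (A0 area = 1 m²): A0 = 841 × 1189 mm.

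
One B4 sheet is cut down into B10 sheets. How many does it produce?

Each ISO step halves the sheet: 1 × B4 → 2 × B5 → 4 × B6 → 8 × B7 → …
From B4 to B10 is 6 halving steps: 2^6 = 64.

64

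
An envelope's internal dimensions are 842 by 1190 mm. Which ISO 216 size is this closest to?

Aspect ratio 1190/842 ≈ 1.413 — close to the ISO √2 ≈ 1.414.
In the A-series (A0 area = 1 m²): A0 = 841 × 1189 mm.
Off by 2 mm total — nearest standard size.

A0 (841 × 1189 mm)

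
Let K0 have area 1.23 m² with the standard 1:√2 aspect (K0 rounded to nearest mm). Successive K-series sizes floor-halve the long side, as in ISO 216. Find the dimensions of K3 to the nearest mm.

Let K0's short side be w mm. w · w√2 = 1.23 m² = 1,230,000 mm², so w ≈ 932.6 mm and w√2 ≈ 1318.9 mm → K0 = 933 × 1319 mm.
K1: ⌊1319/2⌋ × 933 = 659 × 933 mm
K2: ⌊933/2⌋ × 659 = 466 × 659 mm
K3: ⌊659/2⌋ × 466 = 329 × 466 mm

329 × 466 mm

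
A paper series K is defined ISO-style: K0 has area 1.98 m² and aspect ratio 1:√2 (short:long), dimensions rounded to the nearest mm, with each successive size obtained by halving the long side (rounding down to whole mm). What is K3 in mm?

418 × 591 mm

Let K0's short side be w mm. w · w√2 = 1.98 m² = 1,980,000 mm², so w ≈ 1183.2 mm and w√2 ≈ 1673.4 mm → K0 = 1183 × 1673 mm.
K1: ⌊1673/2⌋ × 1183 = 836 × 1183 mm
K2: ⌊1183/2⌋ × 836 = 591 × 836 mm
K3: ⌊836/2⌋ × 591 = 418 × 591 mm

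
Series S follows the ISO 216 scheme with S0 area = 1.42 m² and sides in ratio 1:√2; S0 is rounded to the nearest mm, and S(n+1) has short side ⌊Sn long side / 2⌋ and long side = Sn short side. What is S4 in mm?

250 × 354 mm

Let S0's short side be w mm. w · w√2 = 1.42 m² = 1,420,000 mm², so w ≈ 1002.0 mm and w√2 ≈ 1417.1 mm → S0 = 1002 × 1417 mm.
S1: ⌊1417/2⌋ × 1002 = 708 × 1002 mm
S2: ⌊1002/2⌋ × 708 = 501 × 708 mm
S3: ⌊708/2⌋ × 501 = 354 × 501 mm
S4: ⌊501/2⌋ × 354 = 250 × 354 mm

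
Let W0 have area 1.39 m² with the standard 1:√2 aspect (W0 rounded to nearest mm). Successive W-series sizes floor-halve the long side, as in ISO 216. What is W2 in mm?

Let W0's short side be w mm. w · w√2 = 1.39 m² = 1,390,000 mm², so w ≈ 991.4 mm and w√2 ≈ 1402.1 mm → W0 = 991 × 1402 mm.
W1: ⌊1402/2⌋ × 991 = 701 × 991 mm
W2: ⌊991/2⌋ × 701 = 495 × 701 mm

495 × 701 mm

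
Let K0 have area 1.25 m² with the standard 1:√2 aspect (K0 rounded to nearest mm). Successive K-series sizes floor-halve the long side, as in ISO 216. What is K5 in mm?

166 × 235 mm

Let K0's short side be w mm. w · w√2 = 1.25 m² = 1,250,000 mm², so w ≈ 940.2 mm and w√2 ≈ 1329.6 mm → K0 = 940 × 1330 mm.
K1: ⌊1330/2⌋ × 940 = 665 × 940 mm
K2: ⌊940/2⌋ × 665 = 470 × 665 mm
K3: ⌊665/2⌋ × 470 = 332 × 470 mm
K4: ⌊470/2⌋ × 332 = 235 × 332 mm
K5: ⌊332/2⌋ × 235 = 166 × 235 mm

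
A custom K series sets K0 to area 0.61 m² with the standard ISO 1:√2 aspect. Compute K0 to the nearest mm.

657 × 929 mm

Let the short side be w mm. Then w · w√2 = 0.61 m² = 610,000 mm².
w² = 610,000/√2, so w ≈ 656.8 mm; long side = w√2 ≈ 928.8 mm.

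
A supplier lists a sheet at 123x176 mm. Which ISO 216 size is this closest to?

B6 (125 × 176 mm)

Aspect ratio 176/123 ≈ 1.431 (ISO target is √2 ≈ 1.414).
In the B-series (B0 = 1000 × 1414 mm): B6 = 125 × 176 mm.
Off by 2 mm total — nearest standard size.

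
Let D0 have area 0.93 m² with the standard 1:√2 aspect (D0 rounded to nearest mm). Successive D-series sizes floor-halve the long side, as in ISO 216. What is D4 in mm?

202 × 286 mm

Let D0's short side be w mm. w · w√2 = 0.93 m² = 930,000 mm², so w ≈ 810.9 mm and w√2 ≈ 1146.8 mm → D0 = 811 × 1147 mm.
D1: ⌊1147/2⌋ × 811 = 573 × 811 mm
D2: ⌊811/2⌋ × 573 = 405 × 573 mm
D3: ⌊573/2⌋ × 405 = 286 × 405 mm
D4: ⌊405/2⌋ × 286 = 202 × 286 mm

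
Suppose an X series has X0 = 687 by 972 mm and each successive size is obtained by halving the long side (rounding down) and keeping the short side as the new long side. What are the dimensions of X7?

X1 = 486 × 687 mm (from X0 by 1 halving).
X2: ⌊687/2⌋ × 486 = 343 × 486 mm
X3: ⌊486/2⌋ × 343 = 243 × 343 mm
X4: ⌊343/2⌋ × 243 = 171 × 243 mm
X5: ⌊243/2⌋ × 171 = 121 × 171 mm
X6: ⌊171/2⌋ × 121 = 85 × 121 mm
X7: ⌊121/2⌋ × 85 = 60 × 85 mm

60 × 85 mm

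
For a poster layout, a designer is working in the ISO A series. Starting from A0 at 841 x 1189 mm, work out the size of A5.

148 × 210 mm

A1: ⌊1189/2⌋ × 841 = 594 × 841 mm
A2: ⌊841/2⌋ × 594 = 420 × 594 mm
A3: ⌊594/2⌋ × 420 = 297 × 420 mm
A4: ⌊420/2⌋ × 297 = 210 × 297 mm
A5: ⌊297/2⌋ × 210 = 148 × 210 mm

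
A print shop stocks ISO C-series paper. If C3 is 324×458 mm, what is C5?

C4: ⌊458/2⌋ × 324 = 229 × 324 mm
C5: ⌊324/2⌋ × 229 = 162 × 229 mm

162 × 229 mm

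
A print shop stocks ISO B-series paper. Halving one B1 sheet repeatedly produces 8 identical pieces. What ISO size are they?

8 = 2^3, so 3 halving steps.
B1 → B2 → … → B4 after 3 steps.

B4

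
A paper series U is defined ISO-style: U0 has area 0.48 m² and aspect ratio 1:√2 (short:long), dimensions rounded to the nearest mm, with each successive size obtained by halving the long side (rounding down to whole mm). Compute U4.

Let U0's short side be w mm. w · w√2 = 0.48 m² = 480,000 mm², so w ≈ 582.6 mm and w√2 ≈ 823.9 mm → U0 = 583 × 824 mm.
U1: ⌊824/2⌋ × 583 = 412 × 583 mm
U2: ⌊583/2⌋ × 412 = 291 × 412 mm
U3: ⌊412/2⌋ × 291 = 206 × 291 mm
U4: ⌊291/2⌋ × 206 = 145 × 206 mm

145 × 206 mm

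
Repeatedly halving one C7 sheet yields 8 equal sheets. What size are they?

8 = 2^3, so 3 halving steps.
C7 → C8 → … → C10 after 3 steps.

C10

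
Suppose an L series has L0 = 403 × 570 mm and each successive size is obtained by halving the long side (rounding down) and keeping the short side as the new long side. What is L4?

L1: ⌊570/2⌋ × 403 = 285 × 403 mm
L2: ⌊403/2⌋ × 285 = 201 × 285 mm
L3: ⌊285/2⌋ × 201 = 142 × 201 mm
L4: ⌊201/2⌋ × 142 = 100 × 142 mm

100 × 142 mm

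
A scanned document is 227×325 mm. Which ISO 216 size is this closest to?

C4 (229 × 324 mm)

Aspect ratio 325/227 ≈ 1.432 (ISO target is √2 ≈ 1.414).
In the C-series (envelope sizes, between A and B): C4 = 229 × 324 mm.
Off by 3 mm total — nearest standard size.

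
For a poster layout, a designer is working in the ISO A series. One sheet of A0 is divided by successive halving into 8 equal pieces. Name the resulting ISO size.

A3

8 = 2^3, so 3 halving steps.
A0 → A1 → … → A3 after 3 steps.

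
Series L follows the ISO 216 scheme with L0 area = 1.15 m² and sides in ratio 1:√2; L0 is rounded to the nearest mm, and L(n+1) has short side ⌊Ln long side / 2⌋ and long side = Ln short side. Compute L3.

318 × 451 mm

Let L0's short side be w mm. w · w√2 = 1.15 m² = 1,150,000 mm², so w ≈ 901.8 mm and w√2 ≈ 1275.3 mm → L0 = 902 × 1275 mm.
L1: ⌊1275/2⌋ × 902 = 637 × 902 mm
L2: ⌊902/2⌋ × 637 = 451 × 637 mm
L3: ⌊637/2⌋ × 451 = 318 × 451 mm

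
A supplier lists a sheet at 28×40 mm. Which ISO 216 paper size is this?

C10 (28 × 40 mm)

Aspect ratio 40/28 ≈ 1.429 — close to the ISO √2 ≈ 1.414.
In the C-series (envelope sizes, between A and B): C10 = 28 × 40 mm.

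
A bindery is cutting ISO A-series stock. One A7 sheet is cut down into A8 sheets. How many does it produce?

2

Each ISO step halves the sheet: 1 × A7 → 2 × A8
From A7 to A8 is 1 halving step: 2^1 = 2.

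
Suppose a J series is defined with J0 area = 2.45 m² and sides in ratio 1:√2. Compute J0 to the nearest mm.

Let the short side be w mm. Then w · w√2 = 2.45 m² = 2,450,000 mm².
w² = 2,450,000/√2, so w ≈ 1316.2 mm; long side = w√2 ≈ 1861.4 mm.

1316 × 1861 mm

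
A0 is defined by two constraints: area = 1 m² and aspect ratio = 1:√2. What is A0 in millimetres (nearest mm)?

Let the short side be w mm. Then the long side is w√2 and w · w√2 = 10⁶ mm².
w² = 10⁶/√2, so w = 1000 / 2^(1/4) ≈ 840.9 mm; long side = 1000 · 2^(1/4) ≈ 1189.2 mm.

841 × 1189 mm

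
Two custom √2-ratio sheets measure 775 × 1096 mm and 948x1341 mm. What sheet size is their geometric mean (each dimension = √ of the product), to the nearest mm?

Short side: √(775 · 948) = √734700 ≈ 857.1 → 857 mm
Long side: √(1096 · 1341) = √1469736 ≈ 1212.3 → 1212 mm

857 × 1212 mm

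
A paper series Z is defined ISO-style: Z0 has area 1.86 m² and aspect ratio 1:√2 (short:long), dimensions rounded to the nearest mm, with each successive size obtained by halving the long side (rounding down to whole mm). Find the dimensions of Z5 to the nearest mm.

202 × 286 mm

Let Z0's short side be w mm. w · w√2 = 1.86 m² = 1,860,000 mm², so w ≈ 1146.8 mm and w√2 ≈ 1621.9 mm → Z0 = 1147 × 1622 mm.
Z1: ⌊1622/2⌋ × 1147 = 811 × 1147 mm
Z2: ⌊1147/2⌋ × 811 = 573 × 811 mm
Z3: ⌊811/2⌋ × 573 = 405 × 573 mm
Z4: ⌊573/2⌋ × 405 = 286 × 405 mm
Z5: ⌊405/2⌋ × 286 = 202 × 286 mm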